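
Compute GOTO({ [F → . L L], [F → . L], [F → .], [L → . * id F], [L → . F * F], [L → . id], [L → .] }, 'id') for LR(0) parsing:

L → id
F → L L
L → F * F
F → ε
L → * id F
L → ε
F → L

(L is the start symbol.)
GOTO(I, 'id') = CLOSURE({ [A → αX.β] : [A → α.Xβ] ∈ I, X = 'id' })

Items with dot before 'id', with the dot advanced:
  [L → . id] → [L → id .]
Closure adds nothing (no advanced item has the dot before a non-terminal).

GOTO = { [L → id .] }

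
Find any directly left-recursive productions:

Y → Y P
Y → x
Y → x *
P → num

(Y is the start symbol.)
Yes, Y is left-recursive

Direct left recursion occurs when N → N α for some non-terminal N (the right-hand side begins with the left-hand side itself).

Y → Y P: LEFT RECURSIVE (starts with Y)
Y → x: starts with x
Y → x *: starts with x
P → num: starts with num

The grammar has direct left recursion on: Y.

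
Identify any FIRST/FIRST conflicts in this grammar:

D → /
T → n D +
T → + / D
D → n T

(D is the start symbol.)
A FIRST/FIRST conflict occurs when two productions N → α and N → β for the same non-terminal have FIRST(α) ∩ FIRST(β) ≠ ∅ (with ε ∈ FIRST of a nullable right-hand side, so two nullable alternatives also conflict).

Productions for D:
  D → /: FIRST = { '/' }
  D → n T: FIRST = { 'n' }
Productions for T:
  T → n D +: FIRST = { 'n' }
  T → + / D: FIRST = { '+' }

All alternatives of each non-terminal have pairwise disjoint FIRST sets.

Answer: No FIRST/FIRST conflicts.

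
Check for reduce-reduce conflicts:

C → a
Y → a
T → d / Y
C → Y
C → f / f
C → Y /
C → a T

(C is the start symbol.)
Yes — I3: [C → a .] vs [Y → a .]

A reduce-reduce conflict occurs when an LR(0) state has two complete items [A → α .] and [B → β .] — both call for a reduction, and with no lookahead the parser cannot choose between them.

Augment with C' → C and build the canonical LR(0) collection (I0 = CLOSURE({[C' → . C]}), then GOTO on every symbol after a dot until no new states appear). It has 13 states:
  I0: { [C → . Y /], [C → . Y], [C → . a T], [C → . a], [C → . f / f], [C' → . C], [Y → . a] }  — shift
  I1: { [C' → C .] }  — accept
  I2: { [C → Y . /], [C → Y .] }  — shift, reduce
  I3: { [C → a . T], [C → a .], [T → . d / Y], [Y → a .] }  — shift, 2 reduces
  I4: { [C → f . / f] }  — shift
  I5: { [C → f / . f] }  — shift
  I6: { [C → f / f .] }  — reduce
  I7: { [C → a T .] }  — reduce
  I8: { [T → d . / Y] }  — shift
  I9: { [T → d / . Y], [Y → . a] }  — shift
  I10: { [T → d / Y .] }  — reduce
  I11: { [Y → a .] }  — reduce
  I12: { [C → Y / .] }  — reduce

I3 contains complete items [C → a .], [Y → a .] — reduce-reduce conflict.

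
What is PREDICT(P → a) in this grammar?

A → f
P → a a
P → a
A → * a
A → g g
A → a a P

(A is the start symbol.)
{ 'a' }

PREDICT(P → a) = (FIRST(RHS) \ {ε}) ∪ (FOLLOW(P) if ε ∈ FIRST(RHS), i.e. RHS ⇒* ε)
FIRST(a) = { 'a' }
ε ∉ FIRST(a), so FOLLOW(P) is not added.
PREDICT(P → a) = { 'a' }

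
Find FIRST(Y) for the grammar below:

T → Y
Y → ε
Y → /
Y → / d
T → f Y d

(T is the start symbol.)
{ '/', ε }

From Y → ε:
  - ε-production, so ε ∈ FIRST(Y)
From Y → /:
  - '/' is a terminal: add '/' and stop
From Y → / d:
  - '/' is a terminal: add '/' and stop

Collecting: FIRST(Y) = { '/', ε }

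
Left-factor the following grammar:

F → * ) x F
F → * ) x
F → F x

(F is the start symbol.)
F → * ) x F'
F' → F
F' → ε
F → F x

Left-factoring transforms A → αβ₁ | αβ₂ into A → αA' and A' → β₁ | β₂
(α is the longest common prefix among the alternatives). Repeat until
no nonterminal has two alternatives with a common prefix.

Round 1: F has alternatives sharing prefix '* ) x'. Introduce F': F → * ) x F'
  Add: F' → F
  Add: F' → ε

No remaining common prefixes — done.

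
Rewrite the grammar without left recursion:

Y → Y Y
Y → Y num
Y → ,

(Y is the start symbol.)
Y is directly left-recursive. The standard transformation for
  A → A α₁ | ... | A α_m | β₁ | ... | β_n
is
  A  → β₁ A' | ... | β_n A'
  A' → α₁ A' | ... | α_m A' | ε

Y → , becomes Y → , Y'
Y → Y Y becomes Y' → Y Y'
Y → Y num becomes Y' → num Y'
Add Y' → ε

Resulting grammar:
Y → , Y'
Y' → Y Y'
Y' → num Y'
Y' → ε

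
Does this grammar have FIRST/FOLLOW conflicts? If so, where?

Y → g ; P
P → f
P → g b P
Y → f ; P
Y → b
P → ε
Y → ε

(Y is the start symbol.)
No FIRST/FOLLOW conflicts.

Nullable non-terminals: P, Y.

P: nullable alternative(s) P → ε; FOLLOW(P) = { $ }
  P → f: FIRST \ {ε} = { 'f' } — disjoint from FOLLOW(P)
  P → g b P: FIRST \ {ε} = { 'g' } — disjoint from FOLLOW(P)
  P → ε: FIRST \ {ε} = { } — this is the only nullable alternative, skip

Y: nullable alternative(s) Y → ε; FOLLOW(Y) = { $ }
  Y → g ; P: FIRST \ {ε} = { 'g' } — disjoint from FOLLOW(Y)
  Y → f ; P: FIRST \ {ε} = { 'f' } — disjoint from FOLLOW(Y)
  Y → b: FIRST \ {ε} = { 'b' } — disjoint from FOLLOW(Y)
  Y → ε: FIRST \ {ε} = { } — this is the only nullable alternative, skip

No FIRST/FOLLOW conflicts found.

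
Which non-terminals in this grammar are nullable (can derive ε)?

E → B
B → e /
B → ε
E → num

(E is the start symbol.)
{ 'B', 'E' }

A non-terminal is nullable if it can derive ε (the empty string): either it has an ε-production, or it has a production whose right-hand side consists entirely of nullable non-terminals.

ε-productions: B → ε
So B is immediately nullable.
E → B: every symbol on the right is nullable, so E is nullable too.
Every non-terminal is now nullable.
Nullable = { 'B', 'E' }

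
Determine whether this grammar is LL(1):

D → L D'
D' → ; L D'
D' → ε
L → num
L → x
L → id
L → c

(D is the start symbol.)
Yes, the grammar is LL(1).

A grammar is LL(1) if for each non-terminal N with multiple productions, the predict sets of those productions are pairwise disjoint, where PREDICT(N → α) = (FIRST(α) \ {ε}) ∪ (FOLLOW(N) if α ⇒* ε).

Relevant sets:
  FOLLOW(D') = { $ }

For D':
  PREDICT(D' → ';' L D') = { ';' }
  PREDICT(D' → ε) = { $ }
For L:
  PREDICT(L → num) = { 'num' }
  PREDICT(L → x) = { 'x' }
  PREDICT(L → id) = { 'id' }
  PREDICT(L → c) = { 'c' }
D has a single production, so nothing to check there.

All predict sets are disjoint. The grammar IS LL(1).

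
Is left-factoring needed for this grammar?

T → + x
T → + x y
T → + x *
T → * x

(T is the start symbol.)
Yes, T has productions with common prefix '+ x'

Left-factoring is needed when two productions for the same non-terminal
share a common prefix on the right-hand side.

Productions for T:
  T → + x
  T → + x y
  T → + x *
  T → * x

Found common prefix '+ x' in productions for T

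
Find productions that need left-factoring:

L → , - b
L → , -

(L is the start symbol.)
Left-factoring is needed when two productions for the same non-terminal
share a common prefix on the right-hand side.

Productions for L:
  L → , - b
  L → , -

Found common prefix ', -' in productions for L

Answer: Yes, L has productions with common prefix ', -'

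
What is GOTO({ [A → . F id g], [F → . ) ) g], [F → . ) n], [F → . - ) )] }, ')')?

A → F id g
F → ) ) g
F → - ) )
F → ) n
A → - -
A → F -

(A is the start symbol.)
GOTO(I, ')') = CLOSURE({ [A → αX.β] : [A → α.Xβ] ∈ I, X = ')' })

Items with dot before ')', with the dot advanced:
  [F → . ) ) g] → [F → ) . ) g]
  [F → . ) n] → [F → ) . n]
Closure adds nothing (no advanced item has the dot before a non-terminal).

GOTO = { [F → ) . ) g], [F → ) . n] }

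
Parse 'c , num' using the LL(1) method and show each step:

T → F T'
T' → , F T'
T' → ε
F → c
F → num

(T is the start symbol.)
LL(1) parsing maintains a stack (initially the start symbol over $) and the input. At each step: if the stack top is a terminal, match it against the current input token; if it is a non-terminal N, replace it with the RHS of M[N, lookahead] (the unique production whose predict set contains the lookahead).

Stack is shown with the top on the left.

Stack     Input      Action
---------------------------
T $       c , num $  output T → F T'
F T' $    c , num $  output F → c
c T' $    c , num $  match 'c'
T' $      , num $    output T' → , F T'
, F T' $  , num $    match ','
F T' $    num $      output F → num
num T' $  num $      match 'num'
T' $      $          output T' → ε
$         $          accept

The string is accepted.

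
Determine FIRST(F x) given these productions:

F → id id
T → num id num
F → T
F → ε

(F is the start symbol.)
FIRST sets of the non-terminals involved (from the grammar, by fixed-point iteration):
  FIRST(F) = { 'id', 'num', ε }

To compute FIRST(F x), process the symbols left to right:
Symbol F is a non-terminal. Add FIRST(F) \ {ε} = { 'id', 'num' }
F is nullable (ε ∈ FIRST(F)), continue to the next symbol.
Symbol x is a terminal. Add 'x' and stop.
FIRST(F x) = { 'id', 'num', 'x' }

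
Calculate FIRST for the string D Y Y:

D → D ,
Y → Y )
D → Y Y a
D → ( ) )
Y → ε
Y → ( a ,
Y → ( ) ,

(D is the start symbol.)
{ '(', ')', 'a' }

FIRST sets of the non-terminals involved (from the grammar, by fixed-point iteration):
  FIRST(D) = { '(', ')', 'a' }

To compute FIRST(D Y Y), process the symbols left to right:
Symbol D is a non-terminal. Add FIRST(D) \ {ε} = { '(', ')', 'a' }
D is not nullable (ε ∉ FIRST(D)), so stop here.
FIRST(D Y Y) = { '(', ')', 'a' }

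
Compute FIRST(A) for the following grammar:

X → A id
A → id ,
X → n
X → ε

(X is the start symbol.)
To compute FIRST(A), examine every production with A on the left-hand side, reading each right-hand side left to right until a non-nullable symbol is reached.

From A → id ,:
  - id is a terminal: add 'id' and stop

Collecting: FIRST(A) = { 'id' }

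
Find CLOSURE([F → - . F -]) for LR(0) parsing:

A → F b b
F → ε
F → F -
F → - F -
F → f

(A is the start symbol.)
{ [F → - . F -], [F → . - F -], [F → . F -], [F → . f], [F → .] }

To compute CLOSURE, for each item [A → α.Bβ] where B is a non-terminal, add [B → .γ] for all productions B → γ; repeat for the newly added items until nothing changes.

Start with: [F → - . F -]
  [F → - . F -] has the dot before F: add [F → .], [F → . F -], [F → . - F -], [F → . f]
No further items can be added.

CLOSURE = { [F → - . F -], [F → . - F -], [F → . F -], [F → . f], [F → .] }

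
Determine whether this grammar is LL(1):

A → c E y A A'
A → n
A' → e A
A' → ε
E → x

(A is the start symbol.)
No. Predict set conflict for A': { 'e' }

A grammar is LL(1) if for each non-terminal N with multiple productions, the predict sets of those productions are pairwise disjoint, where PREDICT(N → α) = (FIRST(α) \ {ε}) ∪ (FOLLOW(N) if α ⇒* ε).

Relevant sets:
  FOLLOW(A') = { $, 'e' }

For A:
  PREDICT(A → c E y A A') = { 'c' }
  PREDICT(A → n) = { 'n' }
For A':
  PREDICT(A' → e A) = { 'e' }
  PREDICT(A' → ε) = { $, 'e' }
E has a single production, so nothing to check there.

Conflict found: Predict set conflict for A': { 'e' }
The grammar is NOT LL(1).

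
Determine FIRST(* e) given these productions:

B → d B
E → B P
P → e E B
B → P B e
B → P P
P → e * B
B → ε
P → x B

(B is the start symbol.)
{ '*' }

To compute FIRST(* e), process the symbols left to right:
Symbol * is a terminal. Add '*' and stop.
FIRST(* e) = { '*' }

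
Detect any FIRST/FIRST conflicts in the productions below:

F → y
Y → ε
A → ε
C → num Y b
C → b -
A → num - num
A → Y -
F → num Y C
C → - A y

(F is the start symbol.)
FIRST sets of the non-terminals at (or reachable through a nullable prefix from) the front of some alternative:
  FIRST(Y) = { ε }

Productions for F:
  F → y: FIRST = { 'y' }
  F → num Y C: FIRST = { 'num' }
Productions for A:
  A → ε: FIRST = { ε }
  A → num - num: FIRST = { 'num' }
  A → Y -: FIRST = { '-' }
Productions for C:
  C → num Y b: FIRST = { 'num' }
  C → b -: FIRST = { 'b' }
  C → - A y: FIRST = { '-' }
Y has only one production, so no FIRST/FIRST conflict is possible there.

All alternatives of each non-terminal have pairwise disjoint FIRST sets.

Answer: No FIRST/FIRST conflicts.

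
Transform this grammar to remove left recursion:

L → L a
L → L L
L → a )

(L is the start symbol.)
L is directly left-recursive. The standard transformation for
  A → A α₁ | ... | A α_m | β₁ | ... | β_n
is
  A  → β₁ A' | ... | β_n A'
  A' → α₁ A' | ... | α_m A' | ε

L → a ) becomes L → a ) L'
L → L a becomes L' → a L'
L → L L becomes L' → L L'
Add L' → ε

Resulting grammar:
L → a ) L'
L' → a L'
L' → L L'
L' → ε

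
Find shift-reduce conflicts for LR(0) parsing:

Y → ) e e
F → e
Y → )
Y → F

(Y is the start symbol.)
Yes — I1: [Y → ) .] vs [Y → ) . e e]

A shift-reduce conflict occurs when an LR(0) state has both:
  - a complete (reduce) item [A → α .] (dot at the end), and
  - a shift item [B → β . c γ] (dot before a terminal).

Augment with Y' → Y and build the canonical LR(0) collection (I0 = CLOSURE({[Y' → . Y]}), then GOTO on every symbol after a dot until no new states appear). It has 7 states:
  I0: { [F → . e], [Y → . ) e e], [Y → . )], [Y → . F], [Y' → . Y] }  — shift
  I1: { [Y → ) . e e], [Y → ) .] }  — shift, reduce
  I2: { [Y → F .] }  — reduce
  I3: { [Y' → Y .] }  — accept
  I4: { [F → e .] }  — reduce
  I5: { [Y → ) e . e] }  — shift
  I6: { [Y → ) e e .] }  — reduce

I1 contains reduce item [Y → ) .] and shift item [Y → ) . e e] — shift-reduce conflict.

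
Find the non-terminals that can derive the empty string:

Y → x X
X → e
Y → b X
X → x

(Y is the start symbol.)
None

A non-terminal is nullable if it can derive ε (the empty string): either it has an ε-production, or it has a production whose right-hand side consists entirely of nullable non-terminals.

There are no ε-productions, so no non-terminal can derive ε.
No non-terminals are nullable.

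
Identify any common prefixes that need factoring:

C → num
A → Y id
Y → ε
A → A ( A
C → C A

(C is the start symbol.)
No, left-factoring is not needed

Left-factoring is needed when two productions for the same non-terminal
share a common prefix on the right-hand side.

Productions for C:
  C → num
  C → C A
Productions for A:
  A → Y id
  A → A ( A

No common prefixes found.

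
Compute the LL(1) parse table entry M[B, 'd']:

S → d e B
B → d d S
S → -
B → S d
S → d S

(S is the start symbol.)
To find M[B, 'd'], we find productions for B where 'd' is in the predict set (PREDICT(N → α) = (FIRST(α) \ {ε}) ∪ (FOLLOW(N) if α ⇒* ε)).

Relevant sets:
  FIRST(S) = { '-', 'd' }

B → d d S: PREDICT = { 'd' }
  'd' is in predict set, so this production goes in M[B, 'd']
B → S d: PREDICT = { '-', 'd' }
  'd' is in predict set, so this production goes in M[B, 'd']

M[B, 'd'] = B → d d S, B → S d  (a multiply-defined cell — the grammar is not LL(1))

Answer: B → d d S, B → S d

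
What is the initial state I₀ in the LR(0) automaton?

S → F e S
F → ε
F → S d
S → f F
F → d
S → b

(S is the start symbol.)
{ [F → . S d], [F → . d], [F → .], [S → . F e S], [S → . b], [S → . f F], [S' → . S] }

First, augment the grammar with S' → S
I₀ = CLOSURE({ [S' → . S] }):
  [S' → . S] has the dot before S: add [S → . F e S], [S → . f F], [S → . b]
  [S → . F e S] has the dot before F: add [F → .], [F → . S d], [F → . d]
No further items can be added.

I₀ = { [F → . S d], [F → . d], [F → .], [S → . F e S], [S → . b], [S → . f F], [S' → . S] }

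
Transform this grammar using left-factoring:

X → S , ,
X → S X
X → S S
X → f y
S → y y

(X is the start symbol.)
Left-factoring transforms A → αβ₁ | αβ₂ into A → αA' and A' → β₁ | β₂
(α is the longest common prefix among the alternatives). Repeat until
no nonterminal has two alternatives with a common prefix.

Round 1: X has alternatives sharing prefix 'S'. Introduce X': X → S X'
  Add: X' → , ,
  Add: X' → X
  Add: X' → S

No remaining common prefixes — done.

Resulting grammar:
X → S X'
X' → , ,
X' → X
X' → S
X → f y
S → y y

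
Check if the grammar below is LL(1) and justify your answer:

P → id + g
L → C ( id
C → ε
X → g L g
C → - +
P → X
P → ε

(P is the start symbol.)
Yes, the grammar is LL(1).

Relevant sets:
  FIRST(X) = { 'g' }
  FOLLOW(P) = { $ }
  FOLLOW(C) = { '(' }

For P:
  PREDICT(P → id '+' g) = { 'id' }
  PREDICT(P → X) = { 'g' }
  PREDICT(P → ε) = { $ }
For C:
  PREDICT(C → ε) = { '(' }
  PREDICT(C → '-' '+') = { '-' }
L, X have a single production, so nothing to check there.

All predict sets are disjoint. The grammar IS LL(1).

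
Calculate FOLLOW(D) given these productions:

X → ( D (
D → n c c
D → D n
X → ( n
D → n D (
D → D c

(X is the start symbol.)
{ '(', 'c', 'n' }

To compute FOLLOW(D), find every occurrence of D on a right-hand side N → α D β: add FIRST(β) \ {ε}, and if β is empty or nullable also add FOLLOW(N). Iterate to a fixed point.

In X → ( D (: D is followed by '(', add FIRST('(') \ {ε} = { '(' }
In D → D n: D is followed by n, add FIRST(n) \ {ε} = { 'n' }
In D → n D (: D is followed by '(', add FIRST('(') \ {ε} = { '(' }
In D → D c: D is followed by c, add FIRST(c) \ {ε} = { 'c' }

Taking the union: FOLLOW(D) = { '(', 'c', 'n' }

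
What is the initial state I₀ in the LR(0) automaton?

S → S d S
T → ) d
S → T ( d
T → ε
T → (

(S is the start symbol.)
First, augment the grammar with S' → S
I₀ = CLOSURE({ [S' → . S] }):
  [S' → . S] has the dot before S: add [S → . S d S], [S → . T ( d]
  [S → . T ( d] has the dot before T: add [T → . ) d], [T → .], [T → . (]
No further items can be added.

I₀ = { [S → . S d S], [S → . T ( d], [S' → . S], [T → . (], [T → . ) d], [T → .] }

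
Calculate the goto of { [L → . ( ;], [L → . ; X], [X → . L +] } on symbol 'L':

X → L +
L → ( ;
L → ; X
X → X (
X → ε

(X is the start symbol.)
GOTO(I, 'L') = CLOSURE({ [A → αX.β] : [A → α.Xβ] ∈ I, X = 'L' })

Items with dot before 'L', with the dot advanced:
  [X → . L +] → [X → L . +]
Closure adds nothing (no advanced item has the dot before a non-terminal).

GOTO = { [X → L . +] }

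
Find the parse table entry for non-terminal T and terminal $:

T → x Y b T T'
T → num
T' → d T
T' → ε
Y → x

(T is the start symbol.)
Empty (error entry)

To find M[T, $], we find productions for T where $ is in the predict set (PREDICT(N → α) = (FIRST(α) \ {ε}) ∪ (FOLLOW(N) if α ⇒* ε)).

T → x Y b T T': PREDICT = { 'x' }
T → num: PREDICT = { 'num' }

M[T, $] is empty (no production applies)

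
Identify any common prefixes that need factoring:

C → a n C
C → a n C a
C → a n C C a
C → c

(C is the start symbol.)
Yes, C has productions with common prefix 'a n C'

Left-factoring is needed when two productions for the same non-terminal
share a common prefix on the right-hand side.

Productions for C:
  C → a n C
  C → a n C a
  C → a n C C a
  C → c

Found common prefix 'a n C' in productions for C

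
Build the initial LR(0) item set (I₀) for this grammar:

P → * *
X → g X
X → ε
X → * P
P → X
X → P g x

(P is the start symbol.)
{ [P → . * *], [P → . X], [P' → . P], [X → . * P], [X → . P g x], [X → . g X], [X → .] }

First, augment the grammar with P' → P
I₀ = CLOSURE({ [P' → . P] }):
  [P' → . P] has the dot before P: add [P → . * *], [P → . X]
  [P → . X] has the dot before X: add [X → . g X], [X → .], [X → . * P], [X → . P g x]
No further items can be added.

I₀ = { [P → . * *], [P → . X], [P' → . P], [X → . * P], [X → . P g x], [X → . g X], [X → .] }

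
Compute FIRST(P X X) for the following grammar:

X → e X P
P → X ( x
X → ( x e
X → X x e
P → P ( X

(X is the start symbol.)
{ '(', 'e' }

FIRST sets of the non-terminals involved (from the grammar, by fixed-point iteration):
  FIRST(P) = { '(', 'e' }

To compute FIRST(P X X), process the symbols left to right:
Symbol P is a non-terminal. Add FIRST(P) \ {ε} = { '(', 'e' }
P is not nullable (ε ∉ FIRST(P)), so stop here.
FIRST(P X X) = { '(', 'e' }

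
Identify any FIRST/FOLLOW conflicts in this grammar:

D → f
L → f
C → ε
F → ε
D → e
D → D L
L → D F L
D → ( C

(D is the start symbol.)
No FIRST/FOLLOW conflicts.

Nullable non-terminals: C, F.
C has a nullable alternative but only one production, so nothing to check.
F has a nullable alternative but only one production, so nothing to check.

D, L have no nullable alternative, so no FIRST/FOLLOW check is needed there.

No FIRST/FOLLOW conflicts found.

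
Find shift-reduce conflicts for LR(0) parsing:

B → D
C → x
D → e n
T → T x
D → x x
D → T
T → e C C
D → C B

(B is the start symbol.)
Yes — I4: [D → T .] vs [T → T . x]; I6: [C → x .] vs [D → x . x]

Augment with B' → B and build the canonical LR(0) collection (I0 = CLOSURE({[B' → . B]}), then GOTO on every symbol after a dot until no new states appear). It has 14 states:
  I0: { [B → . D], [B' → . B], [C → . x], [D → . C B], [D → . T], [D → . e n], [D → . x x], [T → . T x], [T → . e C C] }  — shift
  I1: { [B' → B .] }  — accept
  I2: { [B → . D], [C → . x], [D → . C B], [D → . T], [D → . e n], [D → . x x], [D → C . B], [T → . T x], [T → . e C C] }  — shift
  I3: { [B → D .] }  — reduce
  I4: { [D → T .], [T → T . x] }  — shift, reduce
  I5: { [C → . x], [D → e . n], [T → e . C C] }  — shift
  I6: { [C → x .], [D → x . x] }  — shift, reduce
  I7: { [D → x x .] }  — reduce
  I8: { [C → . x], [T → e C . C] }  — shift
  I9: { [D → e n .] }  — reduce
  I10: { [C → x .] }  — reduce
  I11: { [T → e C C .] }  — reduce
  I12: { [T → T x .] }  — reduce
  I13: { [D → C B .] }  — reduce

I4 contains reduce item [D → T .] and shift item [T → T . x] — shift-reduce conflict.
I6 contains reduce item [C → x .] and shift item [D → x . x] — shift-reduce conflict.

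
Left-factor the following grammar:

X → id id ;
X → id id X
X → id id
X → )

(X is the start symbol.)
Left-factoring transforms A → αβ₁ | αβ₂ into A → αA' and A' → β₁ | β₂
(α is the longest common prefix among the alternatives). Repeat until
no nonterminal has two alternatives with a common prefix.

Round 1: X has alternatives sharing prefix 'id id'. Introduce X': X → id id X'
  Add: X' → ;
  Add: X' → X
  Add: X' → ε

No remaining common prefixes — done.

Resulting grammar:
X → id id X'
X' → ;
X' → X
X' → ε
X → )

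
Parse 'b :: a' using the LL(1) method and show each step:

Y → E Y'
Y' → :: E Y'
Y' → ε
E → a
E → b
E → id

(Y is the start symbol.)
Stack is shown with the top on the left.

Stack      Input     Action
---------------------------
Y $        b :: a $  output Y → E Y'
E Y' $     b :: a $  output E → b
b Y' $     b :: a $  match 'b'
Y' $       :: a $    output Y' → :: E Y'
:: E Y' $  :: a $    match '::'
E Y' $     a $       output E → a
a Y' $     a $       match 'a'
Y' $       $         output Y' → ε
$          $         accept

The string is accepted.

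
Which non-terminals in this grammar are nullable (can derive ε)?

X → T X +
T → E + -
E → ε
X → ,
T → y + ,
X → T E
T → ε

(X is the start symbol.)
{ 'E', 'T', 'X' }

A non-terminal is nullable if it can derive ε (the empty string): either it has an ε-production, or it has a production whose right-hand side consists entirely of nullable non-terminals.

ε-productions: E → ε, T → ε
So E, T are immediately nullable.
X → T E: every symbol on the right is nullable, so X is nullable too.
Every non-terminal is now nullable.
Nullable = { 'E', 'T', 'X' }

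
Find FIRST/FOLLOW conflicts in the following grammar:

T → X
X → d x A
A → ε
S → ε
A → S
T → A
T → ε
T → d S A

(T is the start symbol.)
No FIRST/FOLLOW conflicts.

A FIRST/FOLLOW conflict occurs when a non-terminal N has a nullable alternative N → β (β ⇒* ε) and another alternative N → α with FIRST(α) ∩ FOLLOW(N) ≠ ∅: on such a lookahead the parser cannot decide between expanding α and letting N vanish via β.

Nullable non-terminals: A, S, T.
FIRST sets used below: FIRST(S) = { ε }, FIRST(X) = { 'd' }, FIRST(A) = { ε }

A: nullable alternative(s) A → ε, A → S; FOLLOW(A) = { $ }
  A → ε: FIRST \ {ε} = { } — disjoint from FOLLOW(A)
  A → S: FIRST \ {ε} = { } — disjoint from FOLLOW(A)
S has a nullable alternative but only one production, so nothing to check.

T: nullable alternative(s) T → A, T → ε; FOLLOW(T) = { $ }
  T → X: FIRST \ {ε} = { 'd' } — disjoint from FOLLOW(T)
  T → A: FIRST \ {ε} = { } — disjoint from FOLLOW(T)
  T → ε: FIRST \ {ε} = { } — disjoint from FOLLOW(T)
  T → d S A: FIRST \ {ε} = { 'd' } — disjoint from FOLLOW(T)

X has no nullable alternative, so no FIRST/FOLLOW check is needed there.

No FIRST/FOLLOW conflicts found.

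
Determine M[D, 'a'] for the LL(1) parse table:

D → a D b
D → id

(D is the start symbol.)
To find M[D, 'a'], we find productions for D where 'a' is in the predict set (PREDICT(N → α) = (FIRST(α) \ {ε}) ∪ (FOLLOW(N) if α ⇒* ε)).

D → a D b: PREDICT = { 'a' }
  'a' is in predict set, so this production goes in M[D, 'a']
D → id: PREDICT = { 'id' }

M[D, 'a'] = D → a D b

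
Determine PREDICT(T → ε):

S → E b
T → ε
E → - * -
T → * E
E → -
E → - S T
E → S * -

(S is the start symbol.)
{ 'b' }

PREDICT(T → ε) = (FIRST(RHS) \ {ε}) ∪ (FOLLOW(T) if ε ∈ FIRST(RHS), i.e. RHS ⇒* ε)
The right-hand side is ε (FIRST(ε) = { ε }), so the predict set is FOLLOW(T) = { 'b' }
PREDICT(T → ε) = { 'b' }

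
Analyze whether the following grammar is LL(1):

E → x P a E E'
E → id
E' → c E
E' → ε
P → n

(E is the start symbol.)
No. Predict set conflict for E': { 'c' }

A grammar is LL(1) if for each non-terminal N with multiple productions, the predict sets of those productions are pairwise disjoint, where PREDICT(N → α) = (FIRST(α) \ {ε}) ∪ (FOLLOW(N) if α ⇒* ε).

Relevant sets:
  FOLLOW(E') = { $, 'c' }

For E:
  PREDICT(E → x P a E E') = { 'x' }
  PREDICT(E → id) = { 'id' }
For E':
  PREDICT(E' → c E) = { 'c' }
  PREDICT(E' → ε) = { $, 'c' }
P has a single production, so nothing to check there.

Conflict found: Predict set conflict for E': { 'c' }
The grammar is NOT LL(1).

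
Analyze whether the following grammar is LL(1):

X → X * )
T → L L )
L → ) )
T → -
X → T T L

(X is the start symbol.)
No. Predict set conflict for X: { ')', '-' }

A grammar is LL(1) if for each non-terminal N with multiple productions, the predict sets of those productions are pairwise disjoint, where PREDICT(N → α) = (FIRST(α) \ {ε}) ∪ (FOLLOW(N) if α ⇒* ε).

Relevant sets:
  FIRST(X) = { ')', '-' }
  FIRST(T) = { ')', '-' }
  FIRST(L) = { ')' }

For X:
  PREDICT(X → X '*' ')') = { ')', '-' }
  PREDICT(X → T T L) = { ')', '-' }
For T:
  PREDICT(T → L L ')') = { ')' }
  PREDICT(T → '-') = { '-' }
L has a single production, so nothing to check there.

Conflict found: Predict set conflict for X: { ')', '-' }
The grammar is NOT LL(1).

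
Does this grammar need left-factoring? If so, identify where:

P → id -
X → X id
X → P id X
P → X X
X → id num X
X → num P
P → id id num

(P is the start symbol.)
Yes, P has productions with common prefix 'id'

Left-factoring is needed when two productions for the same non-terminal
share a common prefix on the right-hand side.

Productions for P:
  P → id -
  P → X X
  P → id id num
Productions for X:
  X → X id
  X → P id X
  X → id num X
  X → num P

Found common prefix 'id' in productions for P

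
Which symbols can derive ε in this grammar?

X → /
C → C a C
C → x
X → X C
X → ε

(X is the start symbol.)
{ 'X' }

ε-productions: X → ε
So X is immediately nullable.
No further non-terminal can be added: every production for the remaining non-terminals contains a terminal or a non-nullable non-terminal.
Nullable = { 'X' }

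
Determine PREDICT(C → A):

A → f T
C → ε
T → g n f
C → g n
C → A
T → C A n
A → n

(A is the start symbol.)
PREDICT(C → A) = (FIRST(RHS) \ {ε}) ∪ (FOLLOW(C) if ε ∈ FIRST(RHS), i.e. RHS ⇒* ε)
FIRST(A) = { 'f', 'n' }
FIRST(A) = { 'f', 'n' }
ε ∉ FIRST(A), so FOLLOW(C) is not added.
PREDICT(C → A) = { 'f', 'n' }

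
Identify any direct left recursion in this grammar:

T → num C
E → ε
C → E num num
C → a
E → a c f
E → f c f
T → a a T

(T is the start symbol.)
No direct left recursion

Direct left recursion occurs when N → N α for some non-terminal N (the right-hand side begins with the left-hand side itself).

T → num C: starts with num
E → ε: starts with ε
C → E num num: starts with E
C → a: starts with a
E → a c f: starts with a
E → f c f: starts with f
T → a a T: starts with a

No direct left recursion found.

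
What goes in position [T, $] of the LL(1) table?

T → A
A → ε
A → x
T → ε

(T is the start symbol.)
To find M[T, $], we find productions for T where $ is in the predict set (PREDICT(N → α) = (FIRST(α) \ {ε}) ∪ (FOLLOW(N) if α ⇒* ε)).

Relevant sets:
  FIRST(A) = { 'x', ε }
  FOLLOW(T) = { $ }

T → A: PREDICT = { $, 'x' }
  $ is in predict set, so this production goes in M[T, $]
T → ε: PREDICT = { $ }
  $ is in predict set, so this production goes in M[T, $]

M[T, $] = T → A, T → ε  (a multiply-defined cell — the grammar is not LL(1))

Answer: T → A, T → ε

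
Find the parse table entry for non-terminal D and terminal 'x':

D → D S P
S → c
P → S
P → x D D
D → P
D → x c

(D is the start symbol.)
D → D S P, D → P, D → x c

To find M[D, 'x'], we find productions for D where 'x' is in the predict set (PREDICT(N → α) = (FIRST(α) \ {ε}) ∪ (FOLLOW(N) if α ⇒* ε)).

Relevant sets:
  FIRST(D) = { 'c', 'x' }
  FIRST(P) = { 'c', 'x' }

D → D S P: PREDICT = { 'c', 'x' }
  'x' is in predict set, so this production goes in M[D, 'x']
D → P: PREDICT = { 'c', 'x' }
  'x' is in predict set, so this production goes in M[D, 'x']
D → x c: PREDICT = { 'x' }
  'x' is in predict set, so this production goes in M[D, 'x']

M[D, 'x'] = D → D S P, D → P, D → x c  (a multiply-defined cell — the grammar is not LL(1))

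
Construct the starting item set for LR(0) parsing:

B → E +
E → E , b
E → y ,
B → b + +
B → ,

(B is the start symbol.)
First, augment the grammar with B' → B
I₀ = CLOSURE({ [B' → . B] }):
  [B' → . B] has the dot before B: add [B → . E +], [B → . b + +], [B → . ,]
  [B → . E +] has the dot before E: add [E → . E , b], [E → . y ,]
No further items can be added.

I₀ = { [B → . ,], [B → . E +], [B → . b + +], [B' → . B], [E → . E , b], [E → . y ,] }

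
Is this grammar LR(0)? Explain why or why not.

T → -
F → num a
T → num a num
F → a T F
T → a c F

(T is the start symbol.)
Yes, the grammar is LR(0)

A grammar is LR(0) if no state in the canonical LR(0) collection has:
  - both a shift item (dot before a terminal) and a complete item (shift-reduce conflict), or
  - two or more complete items (reduce-reduce conflict; the accept item [T' → T .] counts as a complete item here).

Augment with T' → T and build the canonical LR(0) collection (I0 = CLOSURE({[T' → . T]}), then GOTO on every symbol after a dot until no new states appear). It has 14 states:
  I0: { [T → . -], [T → . a c F], [T → . num a num], [T' → . T] }  — shift
  I1: { [T → - .] }  — reduce
  I2: { [T' → T .] }  — accept
  I3: { [T → a . c F] }  — shift
  I4: { [T → num . a num] }  — shift
  I5: { [T → num a . num] }  — shift
  I6: { [T → num a num .] }  — reduce
  I7: { [F → . a T F], [F → . num a], [T → a c . F] }  — shift
  I8: { [T → a c F .] }  — reduce
  I9: { [F → a . T F], [T → . -], [T → . a c F], [T → . num a num] }  — shift
  I10: { [F → num . a] }  — shift
  I11: { [F → num a .] }  — reduce
  I12: { [F → . a T F], [F → . num a], [F → a T . F] }  — shift
  I13: { [F → a T F .] }  — reduce

Every state is either a pure shift/goto state or contains exactly one complete item and nothing to shift — no conflicts. The grammar is LR(0).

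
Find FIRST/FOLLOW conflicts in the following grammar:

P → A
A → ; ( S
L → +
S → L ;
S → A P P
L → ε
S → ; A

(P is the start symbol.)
No FIRST/FOLLOW conflicts.

Nullable non-terminals: L.

L: nullable alternative(s) L → ε; FOLLOW(L) = { ';' }
  L → +: FIRST \ {ε} = { '+' } — disjoint from FOLLOW(L)
  L → ε: FIRST \ {ε} = { } — this is the only nullable alternative, skip

A, P, S have no nullable alternative, so no FIRST/FOLLOW check is needed there.

No FIRST/FOLLOW conflicts found.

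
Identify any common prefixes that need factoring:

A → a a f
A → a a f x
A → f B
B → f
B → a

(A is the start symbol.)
Yes, A has productions with common prefix 'a a f'

Left-factoring is needed when two productions for the same non-terminal
share a common prefix on the right-hand side.

Productions for A:
  A → a a f
  A → a a f x
  A → f B
Productions for B:
  B → f
  B → a

Found common prefix 'a a f' in productions for A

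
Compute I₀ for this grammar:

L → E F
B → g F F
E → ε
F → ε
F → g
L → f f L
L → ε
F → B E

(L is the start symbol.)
First, augment the grammar with L' → L
I₀ = CLOSURE({ [L' → . L] }):
  [L' → . L] has the dot before L: add [L → . E F], [L → . f f L], [L → .]
  [L → . E F] has the dot before E: add [E → .]
No further items can be added.

I₀ = { [E → .], [L → . E F], [L → . f f L], [L → .], [L' → . L] }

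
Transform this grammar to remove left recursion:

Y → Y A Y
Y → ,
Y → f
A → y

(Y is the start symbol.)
Y is directly left-recursive. The standard transformation for
  A → A α₁ | ... | A α_m | β₁ | ... | β_n
is
  A  → β₁ A' | ... | β_n A'
  A' → α₁ A' | ... | α_m A' | ε

Y → , becomes Y → , Y'
Y → f becomes Y → f Y'
Y → Y A Y becomes Y' → A Y Y'
Add Y' → ε

Productions for other non-terminals are unchanged:
  A → y

Resulting grammar:
Y → , Y'
Y → f Y'
Y' → A Y Y'
Y' → ε
A → y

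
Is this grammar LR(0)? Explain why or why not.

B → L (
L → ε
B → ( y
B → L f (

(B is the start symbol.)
Augment with B' → B and build the canonical LR(0) collection (I0 = CLOSURE({[B' → . B]}), then GOTO on every symbol after a dot until no new states appear). It has 8 states:
  I0: { [B → . ( y], [B → . L (], [B → . L f (], [B' → . B], [L → .] }  — shift, reduce
  I1: { [B → ( . y] }  — shift
  I2: { [B' → B .] }  — accept
  I3: { [B → L . (], [B → L . f (] }  — shift
  I4: { [B → L ( .] }  — reduce
  I5: { [B → L f . (] }  — shift
  I6: { [B → L f ( .] }  — reduce
  I7: { [B → ( y .] }  — reduce

Conflict in state I0:
  Shift-reduce conflict between [L → .] and [B → . ( y]
So the grammar is NOT LR(0).

Answer: No. Shift-reduce conflict between [L → .] and [B → . ( y]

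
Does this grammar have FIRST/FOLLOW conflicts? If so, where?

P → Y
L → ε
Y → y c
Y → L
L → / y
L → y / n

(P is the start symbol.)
A FIRST/FOLLOW conflict occurs when a non-terminal N has a nullable alternative N → β (β ⇒* ε) and another alternative N → α with FIRST(α) ∩ FOLLOW(N) ≠ ∅: on such a lookahead the parser cannot decide between expanding α and letting N vanish via β.

Nullable non-terminals: L, P, Y.
FIRST sets used below: FIRST(L) = { '/', 'y', ε }

L: nullable alternative(s) L → ε; FOLLOW(L) = { $ }
  L → ε: FIRST \ {ε} = { } — this is the only nullable alternative, skip
  L → / y: FIRST \ {ε} = { '/' } — disjoint from FOLLOW(L)
  L → y / n: FIRST \ {ε} = { 'y' } — disjoint from FOLLOW(L)
P has a nullable alternative but only one production, so nothing to check.

Y: nullable alternative(s) Y → L; FOLLOW(Y) = { $ }
  Y → y c: FIRST \ {ε} = { 'y' } — disjoint from FOLLOW(Y)
  Y → L: FIRST \ {ε} = { '/', 'y' } — this is the only nullable alternative, skip

No FIRST/FOLLOW conflicts found.

Answer: No FIRST/FOLLOW conflicts.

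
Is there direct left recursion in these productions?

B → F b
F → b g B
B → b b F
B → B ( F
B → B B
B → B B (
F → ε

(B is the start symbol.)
Yes, B is left-recursive

B → F b: starts with F
F → b g B: starts with b
B → b b F: starts with b
B → B ( F: LEFT RECURSIVE (starts with B)
B → B B: LEFT RECURSIVE (starts with B)
B → B B (: LEFT RECURSIVE (starts with B)
F → ε: starts with ε

The grammar has direct left recursion on: B.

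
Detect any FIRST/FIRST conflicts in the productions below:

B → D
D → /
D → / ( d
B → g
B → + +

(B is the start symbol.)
Yes. D → '/' / D → '/' '(' d on { '/' }

A FIRST/FIRST conflict occurs when two productions N → α and N → β for the same non-terminal have FIRST(α) ∩ FIRST(β) ≠ ∅ (with ε ∈ FIRST of a nullable right-hand side, so two nullable alternatives also conflict).

FIRST sets of the non-terminals at (or reachable through a nullable prefix from) the front of some alternative:
  FIRST(D) = { '/' }

Productions for B:
  B → D: FIRST = { '/' }
  B → g: FIRST = { 'g' }
  B → + +: FIRST = { '+' }
Productions for D:
  D → /: FIRST = { '/' }
  D → / ( d: FIRST = { '/' }

Conflict for D: D → / and D → / ( d
  Overlap: { '/' }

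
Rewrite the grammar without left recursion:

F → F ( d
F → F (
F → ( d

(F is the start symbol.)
F → ( d F'
F' → ( d F'
F' → ( F'
F' → ε

F is directly left-recursive. The standard transformation for
  A → A α₁ | ... | A α_m | β₁ | ... | β_n
is
  A  → β₁ A' | ... | β_n A'
  A' → α₁ A' | ... | α_m A' | ε

F → ( d becomes F → ( d F'
F → F ( d becomes F' → ( d F'
F → F ( becomes F' → ( F'
Add F' → ε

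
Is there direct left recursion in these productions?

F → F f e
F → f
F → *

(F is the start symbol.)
Direct left recursion occurs when N → N α for some non-terminal N (the right-hand side begins with the left-hand side itself).

F → F f e: LEFT RECURSIVE (starts with F)
F → f: starts with f
F → *: starts with '*'

The grammar has direct left recursion on: F.

Answer: Yes, F is left-recursive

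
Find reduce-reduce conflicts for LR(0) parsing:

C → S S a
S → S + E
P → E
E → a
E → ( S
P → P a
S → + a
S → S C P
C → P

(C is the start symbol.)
Augment with C' → C and build the canonical LR(0) collection (I0 = CLOSURE({[C' → . C]}), then GOTO on every symbol after a dot until no new states appear). It has 18 states:
  I0: { [C → . P], [C → . S S a], [C' → . C], [E → . ( S], [E → . a], [P → . E], [P → . P a], [S → . + a], [S → . S + E], [S → . S C P] }  — shift
  I1: { [E → ( . S], [S → . + a], [S → . S + E], [S → . S C P] }  — shift
  I2: { [S → + . a] }  — shift
  I3: { [C' → C .] }  — accept
  I4: { [P → E .] }  — reduce
  I5: { [C → P .], [P → P . a] }  — shift, reduce
  I6: { [C → . P], [C → . S S a], [C → S . S a], [E → . ( S], [E → . a], [P → . E], [P → . P a], [S → . + a], [S → . S + E], [S → . S C P], [S → S . + E], [S → S . C P] }  — shift
  I7: { [E → a .] }  — reduce
  I8: { [E → . ( S], [E → . a], [S → + . a], [S → S + . E] }  — shift
  I9: { [E → . ( S], [E → . a], [P → . E], [P → . P a], [S → S C . P] }  — shift
  I10: { [C → . P], [C → . S S a], [C → S . S a], [C → S S . a], [E → . ( S], [E → . a], [P → . E], [P → . P a], [S → . + a], [S → . S + E], [S → . S C P], [S → S . + E], [S → S . C P] }  — shift
  I11: { [C → S S a .], [E → a .] }  — 2 reduces
  I12: { [P → P . a], [S → S C P .] }  — shift, reduce
  I13: { [P → P a .] }  — reduce
  I14: { [S → S + E .] }  — reduce
  I15: { [E → a .], [S → + a .] }  — 2 reduces
  I16: { [S → + a .] }  — reduce
  I17: { [C → . P], [C → . S S a], [E → ( S .], [E → . ( S], [E → . a], [P → . E], [P → . P a], [S → . + a], [S → . S + E], [S → . S C P], [S → S . + E], [S → S . C P] }  — shift, reduce

I11 contains complete items [C → S S a .], [E → a .] — reduce-reduce conflict.
I15 contains complete items [E → a .], [S → + a .] — reduce-reduce conflict.

Answer: Yes — I11: [C → S S a .] vs [E → a .]; I15: [E → a .] vs [S → + a .]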